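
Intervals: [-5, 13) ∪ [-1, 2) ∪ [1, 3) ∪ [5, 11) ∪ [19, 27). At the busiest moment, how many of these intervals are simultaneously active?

3

Sweep endpoints in order; track running count of active intervals.
Peak of 3 reached at 1.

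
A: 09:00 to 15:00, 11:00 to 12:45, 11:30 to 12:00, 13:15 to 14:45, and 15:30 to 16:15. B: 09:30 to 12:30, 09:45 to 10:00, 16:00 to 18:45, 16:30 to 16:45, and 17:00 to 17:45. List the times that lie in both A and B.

09:30–12:30, 16:00–16:15

Merge the first list: 09:00–15:00, 15:30–16:15.
Merge the second list: 09:30–12:30, 16:00–18:45.
09:00–15:00 ∩ B → 09:30–12:30.
15:30–16:15 ∩ B → 16:00–16:15.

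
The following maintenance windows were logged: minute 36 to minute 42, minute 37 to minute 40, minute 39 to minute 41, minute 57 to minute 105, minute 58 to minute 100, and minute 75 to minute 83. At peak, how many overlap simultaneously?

At minute 39, 3 of the intervals are simultaneously active.
No point has more.

3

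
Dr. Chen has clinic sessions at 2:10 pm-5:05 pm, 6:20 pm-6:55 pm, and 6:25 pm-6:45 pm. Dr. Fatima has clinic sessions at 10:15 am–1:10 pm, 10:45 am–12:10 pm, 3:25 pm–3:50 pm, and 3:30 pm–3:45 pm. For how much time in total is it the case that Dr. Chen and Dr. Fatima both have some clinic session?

Merge the first list: 2:10 pm–5:05 pm, 6:20 pm–6:55 pm.
Merge the second list: 10:15 am–1:10 pm, 3:25 pm–3:50 pm.
A ∩ B = 3:25 pm–3:50 pm.
Total: 25 min.

25 min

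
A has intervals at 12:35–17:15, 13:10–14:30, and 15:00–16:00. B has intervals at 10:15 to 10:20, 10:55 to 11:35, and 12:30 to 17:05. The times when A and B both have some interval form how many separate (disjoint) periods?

Merge the first list: 12:35–17:15.
A ∩ B = 12:35–17:05.
That is 1 disjoint piece.

1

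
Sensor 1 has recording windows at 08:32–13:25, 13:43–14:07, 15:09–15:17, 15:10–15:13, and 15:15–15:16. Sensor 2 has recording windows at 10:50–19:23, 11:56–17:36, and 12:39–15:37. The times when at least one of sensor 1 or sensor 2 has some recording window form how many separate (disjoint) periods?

1

A, merged: 08:32–13:25, 13:43–14:07, 15:09–15:17.
B, merged: 10:50–19:23.
A ∪ B = 08:32–19:23.
That is 1 disjoint piece.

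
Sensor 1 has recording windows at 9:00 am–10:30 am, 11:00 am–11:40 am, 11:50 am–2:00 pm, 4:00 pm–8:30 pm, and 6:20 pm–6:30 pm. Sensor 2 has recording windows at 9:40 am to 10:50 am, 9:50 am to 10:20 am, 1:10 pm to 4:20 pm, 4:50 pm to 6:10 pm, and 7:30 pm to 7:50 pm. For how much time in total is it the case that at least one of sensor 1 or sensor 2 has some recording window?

11 h 10 min

Merge the first list: 9:00 am-10:30 am, 11:00 am-11:40 am, 11:50 am-2:00 pm, 4:00 pm-8:30 pm.
Merge the second list: 9:40 am-10:50 am, 1:10 pm-4:20 pm, 4:50 pm-6:10 pm, 7:30 pm-7:50 pm.
A ∪ B = 9:00 am-10:50 am, 11:00 am-11:40 am, 11:50 am-8:30 pm.
Total: 1 h 50 min + 40 min + 8 h 40 min = 11 h 10 min.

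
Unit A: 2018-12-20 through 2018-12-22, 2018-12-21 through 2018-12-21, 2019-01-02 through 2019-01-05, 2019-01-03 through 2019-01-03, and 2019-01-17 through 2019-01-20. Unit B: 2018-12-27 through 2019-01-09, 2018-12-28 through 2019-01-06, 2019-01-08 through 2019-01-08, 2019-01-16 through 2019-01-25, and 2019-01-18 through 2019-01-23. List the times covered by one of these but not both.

2018-12-20 through 2018-12-22, 2018-12-27 through 2019-01-01, 2019-01-06 through 2019-01-09, 2019-01-16 through 2019-01-16, 2019-01-21 through 2019-01-25

A, merged: 2018-12-20 through 2018-12-22, 2019-01-02 through 2019-01-05, 2019-01-17 through 2019-01-20.
B, merged: 2018-12-27 through 2019-01-09, 2019-01-16 through 2019-01-25.
Only in the first: 2018-12-20 through 2018-12-22.
Only in the second: 2018-12-27 through 2019-01-01, 2019-01-06 through 2019-01-09, 2019-01-16 through 2019-01-16, 2019-01-21 through 2019-01-25.
Together these are the periods covered by exactly one.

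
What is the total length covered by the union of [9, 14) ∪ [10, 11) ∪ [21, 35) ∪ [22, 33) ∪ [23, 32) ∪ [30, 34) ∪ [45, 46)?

Merged: [9, 14), [21, 35), [45, 46).
Lengths: 5 + 14 + 1 = 20.

20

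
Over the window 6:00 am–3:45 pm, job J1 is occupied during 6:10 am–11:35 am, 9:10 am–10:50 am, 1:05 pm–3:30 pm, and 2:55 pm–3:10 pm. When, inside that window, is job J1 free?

6:00 am–6:10 am, 11:35 am–1:05 pm, 3:30 pm–3:45 pm

The merged coverage is 6:10 am–11:35 am, 1:05 pm–3:30 pm.
Gaps within 6:00 am–3:45 pm: 6:00 am–6:10 am, 11:35 am–1:05 pm, 3:30 pm–3:45 pm.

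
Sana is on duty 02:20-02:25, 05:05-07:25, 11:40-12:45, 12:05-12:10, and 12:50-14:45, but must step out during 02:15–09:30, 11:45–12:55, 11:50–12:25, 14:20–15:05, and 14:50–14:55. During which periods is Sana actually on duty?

First set merges to 02:20–02:25, 05:05–07:25, 11:40–12:45, 12:50–14:45.
Second set merges to 02:15–09:30, 11:45–12:55, 14:20–15:05.
02:20–02:25: fully covered by B → removed.
05:05–07:25: fully covered by B → removed.
11:40–12:45 minus B → 11:40–11:45.
12:50–14:45 minus B → 12:55–14:20.

11:40–11:45, 12:55–14:20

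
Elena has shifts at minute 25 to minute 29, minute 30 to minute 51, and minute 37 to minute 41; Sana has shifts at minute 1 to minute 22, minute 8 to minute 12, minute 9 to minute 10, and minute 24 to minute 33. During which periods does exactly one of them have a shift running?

Merge the first list: minute 25 to minute 29, minute 30 to minute 51.
Merge the second list: minute 1 to minute 22, minute 24 to minute 33.
A but not B: minute 33 to minute 51.
B but not A: minute 1 to minute 22, minute 24 to minute 25, minute 29 to minute 30.
Combining gives A △ B.

minute 1 to minute 22, minute 24 to minute 25, minute 29 to minute 30, minute 33 to minute 51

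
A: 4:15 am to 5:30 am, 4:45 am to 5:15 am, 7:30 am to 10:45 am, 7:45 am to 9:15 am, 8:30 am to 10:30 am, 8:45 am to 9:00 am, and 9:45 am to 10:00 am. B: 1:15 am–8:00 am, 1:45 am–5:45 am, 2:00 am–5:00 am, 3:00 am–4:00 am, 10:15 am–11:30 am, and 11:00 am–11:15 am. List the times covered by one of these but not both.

First set merges to 4:15 am-5:30 am, 7:30 am-10:45 am.
Second set merges to 1:15 am-8:00 am, 10:15 am-11:30 am.
Only in the first: 8:00 am-10:15 am.
Only in the second: 1:15 am-4:15 am, 5:30 am-7:30 am, 10:45 am-11:30 am.
Together these are the periods covered by exactly one.

1:15 am-4:15 am, 5:30 am-7:30 am, 8:00 am-10:15 am, 10:45 am-11:30 am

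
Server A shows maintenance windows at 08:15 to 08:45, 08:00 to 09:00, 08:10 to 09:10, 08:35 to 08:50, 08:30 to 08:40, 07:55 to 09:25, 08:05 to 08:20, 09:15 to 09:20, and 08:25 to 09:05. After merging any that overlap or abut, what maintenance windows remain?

Sort by start: 07:55–09:25, 08:00–09:00, 08:05–08:20, 08:10–09:10, 08:15–08:45, 08:25–09:05, 08:30–08:40, 08:35–08:50, 09:15–09:20.
08:00–09:00 overlaps/touches 07:55–09:25 → extend to 07:55–09:25.
08:05–08:20 overlaps/touches 07:55–09:25 → extend to 07:55–09:25.
08:10–09:10 overlaps/touches 07:55–09:25 → extend to 07:55–09:25.
08:15–08:45 overlaps/touches 07:55–09:25 → extend to 07:55–09:25.
08:25–09:05 overlaps/touches 07:55–09:25 → extend to 07:55–09:25.
08:30–08:40 overlaps/touches 07:55–09:25 → extend to 07:55–09:25.
08:35–08:50 overlaps/touches 07:55–09:25 → extend to 07:55–09:25.
09:15–09:20 overlaps/touches 07:55–09:25 → extend to 07:55–09:25.

07:55–09:25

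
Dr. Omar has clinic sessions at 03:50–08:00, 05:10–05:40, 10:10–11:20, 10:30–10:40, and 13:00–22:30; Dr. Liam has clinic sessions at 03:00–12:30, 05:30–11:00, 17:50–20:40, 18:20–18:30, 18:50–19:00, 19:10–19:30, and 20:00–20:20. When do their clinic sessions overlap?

03:50–08:00, 10:10–11:20, 17:50–20:40

First set merges to 03:50–08:00, 10:10–11:20, 13:00–22:30.
Second set merges to 03:00–12:30, 17:50–20:40.
03:50–08:00 meets the second set on 03:50–08:00.
10:10–11:20 meets the second set on 10:10–11:20.
13:00–22:30 meets the second set on 17:50–20:40.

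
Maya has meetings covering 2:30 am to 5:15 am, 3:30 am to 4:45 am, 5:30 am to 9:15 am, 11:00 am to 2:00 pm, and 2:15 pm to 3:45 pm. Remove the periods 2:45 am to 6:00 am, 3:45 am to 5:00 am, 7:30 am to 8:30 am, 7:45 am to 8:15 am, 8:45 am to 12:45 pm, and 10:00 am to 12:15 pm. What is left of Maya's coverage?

A, merged: 2:30 am–5:15 am, 5:30 am–9:15 am, 11:00 am–2:00 pm, 2:15 pm–3:45 pm.
B, merged: 2:45 am–6:00 am, 7:30 am–8:30 am, 8:45 am–12:45 pm.
2:30 am–5:15 am \ B = 2:30 am–2:45 am.
5:30 am–9:15 am \ B = 6:00 am–7:30 am, 8:30 am–8:45 am.
11:00 am–2:00 pm \ B = 12:45 pm–2:00 pm.
2:15 pm–3:45 pm: nothing removed.

2:30 am–2:45 am, 6:00 am–7:30 am, 8:30 am–8:45 am, 12:45 pm–2:00 pm, 2:15 pm–3:45 pm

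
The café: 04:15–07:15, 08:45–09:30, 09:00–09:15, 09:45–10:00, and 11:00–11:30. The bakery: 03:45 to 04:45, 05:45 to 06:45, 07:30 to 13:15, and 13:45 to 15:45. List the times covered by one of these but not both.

03:45–04:15, 04:45–05:45, 06:45–07:15, 07:30–08:45, 09:30–09:45, 10:00–11:00, 11:30–13:15, 13:45–15:45

Merge the first list: 04:15–07:15, 08:45–09:30, 09:45–10:00, 11:00–11:30.
A but not B: 04:45–05:45, 06:45–07:15.
B but not A: 03:45–04:15, 07:30–08:45, 09:30–09:45, 10:00–11:00, 11:30–13:15, 13:45–15:45.
Combining gives A △ B.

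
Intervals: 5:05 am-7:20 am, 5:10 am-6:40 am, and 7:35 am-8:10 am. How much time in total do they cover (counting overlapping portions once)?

2 h 50 min

Merged: 5:05 am–7:20 am, 7:35 am–8:10 am.
Lengths: 2 h 15 min + 35 min = 2 h 50 min.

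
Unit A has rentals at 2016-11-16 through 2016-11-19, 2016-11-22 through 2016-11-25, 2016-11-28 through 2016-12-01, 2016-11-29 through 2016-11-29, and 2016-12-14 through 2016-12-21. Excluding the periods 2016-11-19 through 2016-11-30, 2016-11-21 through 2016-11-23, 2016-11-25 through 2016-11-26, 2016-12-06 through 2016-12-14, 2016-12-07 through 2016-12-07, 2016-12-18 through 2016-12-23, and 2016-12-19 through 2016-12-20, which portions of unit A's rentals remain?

2016-11-16 through 2016-11-18, 2016-12-01 through 2016-12-01, 2016-12-15 through 2016-12-17

Merge the first list: 2016-11-16 through 2016-11-19, 2016-11-22 through 2016-11-25, 2016-11-28 through 2016-12-01, 2016-12-14 through 2016-12-21.
Merge the second list: 2016-11-19 through 2016-11-30, 2016-12-06 through 2016-12-14, 2016-12-18 through 2016-12-23.
2016-11-16 through 2016-11-19 minus B → 2016-11-16 through 2016-11-18.
2016-11-22 through 2016-11-25: fully covered by B → removed.
2016-11-28 through 2016-12-01 minus B → 2016-12-01 through 2016-12-01.
2016-12-14 through 2016-12-21 minus B → 2016-12-15 through 2016-12-17.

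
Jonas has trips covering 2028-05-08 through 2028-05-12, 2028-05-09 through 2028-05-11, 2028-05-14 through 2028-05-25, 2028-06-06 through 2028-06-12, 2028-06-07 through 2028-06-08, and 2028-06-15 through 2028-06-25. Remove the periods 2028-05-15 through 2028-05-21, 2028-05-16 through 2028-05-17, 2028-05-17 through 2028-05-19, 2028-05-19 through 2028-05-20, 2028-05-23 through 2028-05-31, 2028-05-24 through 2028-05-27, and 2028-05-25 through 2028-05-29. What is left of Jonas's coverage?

Merge the first list: 2028-05-08 through 2028-05-12, 2028-05-14 through 2028-05-25, 2028-06-06 through 2028-06-12, 2028-06-15 through 2028-06-25.
Merge the second list: 2028-05-15 through 2028-05-21, 2028-05-23 through 2028-05-31.
2028-05-08 through 2028-05-12: nothing removed.
2028-05-14 through 2028-05-25 \ B = 2028-05-14 through 2028-05-14, 2028-05-22 through 2028-05-22.
2028-06-06 through 2028-06-12: nothing removed.
2028-06-15 through 2028-06-25: nothing removed.

2028-05-08 through 2028-05-12, 2028-05-14 through 2028-05-14, 2028-05-22 through 2028-05-22, 2028-06-06 through 2028-06-12, 2028-06-15 through 2028-06-25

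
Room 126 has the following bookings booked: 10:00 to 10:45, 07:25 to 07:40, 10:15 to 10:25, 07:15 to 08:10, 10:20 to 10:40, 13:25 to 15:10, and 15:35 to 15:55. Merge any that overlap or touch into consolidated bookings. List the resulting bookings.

Sort by start: 07:15–08:10, 07:25–07:40, 10:00–10:45, 10:15–10:25, 10:20–10:40, 13:25–15:10, 15:35–15:55.
07:25–07:40 overlaps/touches 07:15–08:10 → extend to 07:15–08:10.
10:00–10:45 is disjoint → start new block.
10:15–10:25 overlaps/touches 10:00–10:45 → extend to 10:00–10:45.
10:20–10:40 overlaps/touches 10:00–10:45 → extend to 10:00–10:45.
13:25–15:10 is disjoint → start new block.
15:35–15:55 is disjoint → start new block.

07:15–08:10, 10:00–10:45, 13:25–15:10, 15:35–15:55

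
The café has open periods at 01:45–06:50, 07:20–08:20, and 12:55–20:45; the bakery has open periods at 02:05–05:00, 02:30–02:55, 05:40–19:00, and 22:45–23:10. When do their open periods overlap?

Merge the second list: 02:05-05:00, 05:40-19:00, 22:45-23:10.
01:45-06:50 meets the second set on 02:05-05:00, 05:40-06:50.
07:20-08:20 meets the second set on 07:20-08:20.
12:55-20:45 meets the second set on 12:55-19:00.

02:05-05:00, 05:40-06:50, 07:20-08:20, 12:55-19:00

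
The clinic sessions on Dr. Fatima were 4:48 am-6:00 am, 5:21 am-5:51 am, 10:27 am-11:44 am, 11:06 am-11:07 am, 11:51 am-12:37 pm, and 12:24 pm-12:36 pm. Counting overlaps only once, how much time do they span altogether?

3 h 15 min

Merged: 4:48 am–6:00 am, 10:27 am–11:44 am, 11:51 am–12:37 pm.
Lengths: 1 h 12 min + 1 h 17 min + 46 min = 3 h 15 min.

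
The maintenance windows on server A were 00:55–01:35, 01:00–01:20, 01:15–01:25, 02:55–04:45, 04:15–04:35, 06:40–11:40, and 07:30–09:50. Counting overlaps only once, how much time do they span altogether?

Merged: 00:55–01:35, 02:55–04:45, 06:40–11:40.
Lengths: 40 min + 1 h 50 min + 5 h = 7 h 30 min.

7 h 30 min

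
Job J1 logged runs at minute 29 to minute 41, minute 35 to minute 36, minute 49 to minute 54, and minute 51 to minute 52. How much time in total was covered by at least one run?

Merged: minute 29 to minute 41, minute 49 to minute 54.
Lengths: 12 minutes + 5 minutes = 17 minutes.

17 minutes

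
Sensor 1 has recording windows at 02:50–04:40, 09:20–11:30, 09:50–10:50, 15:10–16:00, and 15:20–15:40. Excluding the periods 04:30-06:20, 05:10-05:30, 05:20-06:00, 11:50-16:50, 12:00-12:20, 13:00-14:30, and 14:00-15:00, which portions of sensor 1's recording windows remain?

Merge the first list: 02:50–04:40, 09:20–11:30, 15:10–16:00.
Merge the second list: 04:30–06:20, 11:50–16:50.
02:50–04:40 with B removed leaves 02:50–04:30.
09:20–11:30 is untouched.
15:10–16:00 lies entirely inside B → drops out.

02:50–04:30, 09:20–11:30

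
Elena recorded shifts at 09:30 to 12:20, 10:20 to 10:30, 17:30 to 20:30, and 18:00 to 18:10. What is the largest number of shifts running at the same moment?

Sweep endpoints in order; track running count of active intervals.
Peak of 2 reached at 10:20.

2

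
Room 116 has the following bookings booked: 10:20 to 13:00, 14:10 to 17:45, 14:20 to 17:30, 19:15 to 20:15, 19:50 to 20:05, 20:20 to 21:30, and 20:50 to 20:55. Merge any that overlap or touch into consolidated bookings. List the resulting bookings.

10:20–13:00, 14:10–17:45, 19:15–20:15, 20:20–21:30

14:10–17:45 is disjoint → start new block.
14:20–17:30 overlaps/touches 14:10–17:45 → extend to 14:10–17:45.
19:15–20:15 is disjoint → start new block.
19:50–20:05 overlaps/touches 19:15–20:15 → extend to 19:15–20:15.
20:20–21:30 is disjoint → start new block.
20:50–20:55 overlaps/touches 20:20–21:30 → extend to 20:20–21:30.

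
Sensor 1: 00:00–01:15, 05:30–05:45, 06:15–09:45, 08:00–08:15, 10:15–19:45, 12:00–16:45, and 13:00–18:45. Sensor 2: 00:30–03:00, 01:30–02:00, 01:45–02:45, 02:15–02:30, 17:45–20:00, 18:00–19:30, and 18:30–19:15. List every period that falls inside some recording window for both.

A, merged: 00:00–01:15, 05:30–05:45, 06:15–09:45, 10:15–19:45.
B, merged: 00:30–03:00, 17:45–20:00.
00:00–01:15 ∩ B → 00:30–01:15.
05:30–05:45 meets no B interval.
06:15–09:45 meets no B interval.
10:15–19:45 ∩ B → 17:45–19:45.

00:30–01:15, 17:45–19:45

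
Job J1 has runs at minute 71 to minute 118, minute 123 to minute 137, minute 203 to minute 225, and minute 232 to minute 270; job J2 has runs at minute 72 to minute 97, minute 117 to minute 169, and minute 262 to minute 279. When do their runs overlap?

minute 71 to minute 118 meets the second set on minute 72 to minute 97, minute 117 to minute 118.
minute 123 to minute 137 meets the second set on minute 123 to minute 137.
minute 203 to minute 225: no overlap with the second set.
minute 232 to minute 270 meets the second set on minute 262 to minute 270.

minute 72 to minute 97, minute 117 to minute 118, minute 123 to minute 137, minute 262 to minute 270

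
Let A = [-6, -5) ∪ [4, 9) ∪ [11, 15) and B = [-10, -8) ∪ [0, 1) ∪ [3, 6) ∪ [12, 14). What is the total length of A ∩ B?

4

A ∩ B = [4, 6), [12, 14).
Total: 2 + 2 = 4.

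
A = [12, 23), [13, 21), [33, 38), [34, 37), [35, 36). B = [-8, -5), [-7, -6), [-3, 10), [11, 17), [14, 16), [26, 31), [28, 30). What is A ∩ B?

[12, 17)

First set merges to [12, 23), [33, 38).
Second set merges to [-8, -5), [-3, 10), [11, 17), [26, 31).
[12, 23) ∩ B → [12, 17).
[33, 38) meets no B interval.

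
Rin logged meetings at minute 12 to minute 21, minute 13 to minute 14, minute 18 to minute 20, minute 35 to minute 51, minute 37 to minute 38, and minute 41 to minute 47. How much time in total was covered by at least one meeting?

Merged: minute 12 to minute 21, minute 35 to minute 51.
Lengths: 9 minutes + 16 minutes = 25 minutes.

25 minutes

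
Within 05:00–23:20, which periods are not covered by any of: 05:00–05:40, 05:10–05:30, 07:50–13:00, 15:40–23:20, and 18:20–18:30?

After merging, the occupied span is 05:00-05:40, 07:50-13:00, 15:40-23:20.
Complement within 05:00-23:20: 05:40-07:50, 13:00-15:40.

05:40-07:50, 13:00-15:40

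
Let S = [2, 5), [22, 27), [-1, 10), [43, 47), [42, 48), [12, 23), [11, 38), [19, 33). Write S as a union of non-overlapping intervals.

Sort by start: [-1, 10), [2, 5), [11, 38), [12, 23), [19, 33), [22, 27), [42, 48), [43, 47).
[2, 5) overlaps/touches [-1, 10) → extend to [-1, 10).
[11, 38) is disjoint → start new block.
[12, 23) overlaps/touches [11, 38) → extend to [11, 38).
[19, 33) overlaps/touches [11, 38) → extend to [11, 38).
[22, 27) overlaps/touches [11, 38) → extend to [11, 38).
[42, 48) is disjoint → start new block.
[43, 47) overlaps/touches [42, 48) → extend to [42, 48).

[-1, 10) ∪ [11, 38) ∪ [42, 48)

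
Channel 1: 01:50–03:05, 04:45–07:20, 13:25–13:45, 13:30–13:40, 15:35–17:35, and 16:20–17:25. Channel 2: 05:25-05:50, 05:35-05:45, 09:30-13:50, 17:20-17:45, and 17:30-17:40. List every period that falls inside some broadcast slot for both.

05:25–05:50, 13:25–13:45, 17:20–17:35

First set merges to 01:50–03:05, 04:45–07:20, 13:25–13:45, 15:35–17:35.
Second set merges to 05:25–05:50, 09:30–13:50, 17:20–17:45.
01:50–03:05 falls entirely outside B.
04:45–07:20 overlaps B on 05:25–05:50.
13:25–13:45 overlaps B on 13:25–13:45.
15:35–17:35 overlaps B on 17:20–17:35.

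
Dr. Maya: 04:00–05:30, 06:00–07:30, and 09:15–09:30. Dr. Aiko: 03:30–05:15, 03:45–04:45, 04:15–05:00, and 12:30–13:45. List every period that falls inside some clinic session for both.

04:00-05:15

B, merged: 03:30-05:15, 12:30-13:45.
04:00-05:30 overlaps B on 04:00-05:15.
06:00-07:30 falls entirely outside B.
09:15-09:30 falls entirely outside B.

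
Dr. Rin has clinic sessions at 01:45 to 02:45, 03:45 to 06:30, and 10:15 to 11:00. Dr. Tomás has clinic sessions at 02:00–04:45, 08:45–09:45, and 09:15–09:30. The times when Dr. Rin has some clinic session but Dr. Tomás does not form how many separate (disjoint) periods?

3

Second set merges to 02:00–04:45, 08:45–09:45.
A \ B = 01:45–02:00, 04:45–06:30, 10:15–11:00.
That is 3 disjoint pieces.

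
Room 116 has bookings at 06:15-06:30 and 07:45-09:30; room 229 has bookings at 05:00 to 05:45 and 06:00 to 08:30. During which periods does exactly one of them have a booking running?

A \ B = 08:30–09:30.
B \ A = 05:00–05:45, 06:00–06:15, 06:30–07:45.
Union of the two gives the symmetric difference.

05:00–05:45, 06:00–06:15, 06:30–07:45, 08:30–09:30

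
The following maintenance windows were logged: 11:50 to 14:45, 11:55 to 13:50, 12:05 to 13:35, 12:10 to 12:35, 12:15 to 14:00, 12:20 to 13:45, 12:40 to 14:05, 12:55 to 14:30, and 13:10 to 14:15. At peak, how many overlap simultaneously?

8

At 13:10, 8 of the intervals are simultaneously active.
No point has more.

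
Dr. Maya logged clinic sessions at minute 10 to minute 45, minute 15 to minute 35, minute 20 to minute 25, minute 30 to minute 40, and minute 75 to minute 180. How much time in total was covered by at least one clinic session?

Merged: minute 10 to minute 45, minute 75 to minute 180.
Lengths: 35 minutes + 105 minutes = 140 minutes.

140 minutes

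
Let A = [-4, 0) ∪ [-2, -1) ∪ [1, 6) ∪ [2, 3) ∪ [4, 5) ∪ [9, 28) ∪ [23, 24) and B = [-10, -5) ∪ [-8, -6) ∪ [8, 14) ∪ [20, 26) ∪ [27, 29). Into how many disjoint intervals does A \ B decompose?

4

First set merges to [-4, 0), [1, 6), [9, 28).
Second set merges to [-10, -5), [8, 14), [20, 26), [27, 29).
A \ B = [-4, 0), [1, 6), [14, 20), [26, 27).
That is 4 disjoint pieces.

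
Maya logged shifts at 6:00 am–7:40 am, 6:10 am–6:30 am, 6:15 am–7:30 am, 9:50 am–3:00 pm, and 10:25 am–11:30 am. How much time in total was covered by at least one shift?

Merged: 6:00 am-7:40 am, 9:50 am-3:00 pm.
Lengths: 1 h 40 min + 5 h 10 min = 6 h 50 min.

6 h 50 min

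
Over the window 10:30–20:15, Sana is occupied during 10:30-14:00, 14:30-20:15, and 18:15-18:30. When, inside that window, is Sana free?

14:00-14:30

The merged coverage is 10:30-14:00, 14:30-20:15.
Complement within 10:30-20:15: 14:00-14:30.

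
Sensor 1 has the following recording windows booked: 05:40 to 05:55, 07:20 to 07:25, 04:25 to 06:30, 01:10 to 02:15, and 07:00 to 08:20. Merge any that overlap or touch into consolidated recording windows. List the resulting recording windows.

Sort by start: 01:10–02:15, 04:25–06:30, 05:40–05:55, 07:00–08:20, 07:20–07:25.
04:25–06:30 is disjoint → start new block.
05:40–05:55 overlaps/touches 04:25–06:30 → extend to 04:25–06:30.
07:00–08:20 is disjoint → start new block.
07:20–07:25 overlaps/touches 07:00–08:20 → extend to 07:00–08:20.

01:10–02:15, 04:25–06:30, 07:00–08:20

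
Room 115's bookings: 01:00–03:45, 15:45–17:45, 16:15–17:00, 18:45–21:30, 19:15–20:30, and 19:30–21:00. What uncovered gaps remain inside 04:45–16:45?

After merging, the occupied span is 01:00-03:45, 15:45-17:45, 18:45-21:30.
Gaps within 04:45-16:45: 04:45-15:45.

04:45-15:45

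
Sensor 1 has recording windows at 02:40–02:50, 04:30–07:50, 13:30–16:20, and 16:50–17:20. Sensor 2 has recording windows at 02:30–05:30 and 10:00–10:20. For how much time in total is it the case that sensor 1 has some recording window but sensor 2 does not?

5 h 40 min

A \ B = 05:30-07:50, 13:30-16:20, 16:50-17:20.
Total: 2 h 20 min + 2 h 50 min + 30 min = 5 h 40 min.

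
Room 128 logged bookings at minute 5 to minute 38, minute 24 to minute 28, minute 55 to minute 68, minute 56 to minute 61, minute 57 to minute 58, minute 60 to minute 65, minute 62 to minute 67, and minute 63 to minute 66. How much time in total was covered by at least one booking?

46 minutes

Merged: minute 5 to minute 38, minute 55 to minute 68.
Lengths: 33 minutes + 13 minutes = 46 minutes.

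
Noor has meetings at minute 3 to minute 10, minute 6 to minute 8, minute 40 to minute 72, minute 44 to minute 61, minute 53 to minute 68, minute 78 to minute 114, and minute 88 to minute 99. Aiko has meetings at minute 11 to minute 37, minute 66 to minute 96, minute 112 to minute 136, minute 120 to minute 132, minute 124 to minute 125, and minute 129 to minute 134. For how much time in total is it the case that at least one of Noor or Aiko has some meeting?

129 minutes

Merge the first list: minute 3 to minute 10, minute 40 to minute 72, minute 78 to minute 114.
Merge the second list: minute 11 to minute 37, minute 66 to minute 96, minute 112 to minute 136.
A ∪ B = minute 3 to minute 10, minute 11 to minute 37, minute 40 to minute 136.
Total: 7 minutes + 26 minutes + 96 minutes = 129 minutes.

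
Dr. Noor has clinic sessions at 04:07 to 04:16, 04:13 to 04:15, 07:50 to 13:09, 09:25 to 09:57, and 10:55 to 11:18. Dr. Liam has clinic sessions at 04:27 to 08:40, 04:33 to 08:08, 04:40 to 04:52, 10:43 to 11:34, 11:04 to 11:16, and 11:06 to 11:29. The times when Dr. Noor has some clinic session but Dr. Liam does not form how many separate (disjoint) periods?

A, merged: 04:07–04:16, 07:50–13:09.
B, merged: 04:27–08:40, 10:43–11:34.
A \ B = 04:07–04:16, 08:40–10:43, 11:34–13:09.
That is 3 disjoint pieces.

3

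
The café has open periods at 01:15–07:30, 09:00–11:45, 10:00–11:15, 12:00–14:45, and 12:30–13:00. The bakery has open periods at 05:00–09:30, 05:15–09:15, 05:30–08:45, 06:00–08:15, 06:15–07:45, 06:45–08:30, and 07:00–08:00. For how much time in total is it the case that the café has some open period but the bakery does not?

8 h 45 min

A, merged: 01:15–07:30, 09:00–11:45, 12:00–14:45.
B, merged: 05:00–09:30.
A \ B = 01:15–05:00, 09:30–11:45, 12:00–14:45.
Total: 3 h 45 min + 2 h 15 min + 2 h 45 min = 8 h 45 min.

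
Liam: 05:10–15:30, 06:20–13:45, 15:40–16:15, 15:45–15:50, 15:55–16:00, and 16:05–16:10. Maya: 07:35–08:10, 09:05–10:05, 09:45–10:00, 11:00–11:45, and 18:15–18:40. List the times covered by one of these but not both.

First set merges to 05:10–15:30, 15:40–16:15.
Second set merges to 07:35–08:10, 09:05–10:05, 11:00–11:45, 18:15–18:40.
Only in the first: 05:10–07:35, 08:10–09:05, 10:05–11:00, 11:45–15:30, 15:40–16:15.
Only in the second: 18:15–18:40.
Together these are the periods covered by exactly one.

05:10–07:35, 08:10–09:05, 10:05–11:00, 11:45–15:30, 15:40–16:15, 18:15–18:40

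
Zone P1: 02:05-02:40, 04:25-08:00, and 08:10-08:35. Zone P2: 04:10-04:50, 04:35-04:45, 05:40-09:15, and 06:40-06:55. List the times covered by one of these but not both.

Merge the second list: 04:10–04:50, 05:40–09:15.
A \ B = 02:05–02:40, 04:50–05:40.
B \ A = 04:10–04:25, 08:00–08:10, 08:35–09:15.
Union of the two gives the symmetric difference.

02:05–02:40, 04:10–04:25, 04:50–05:40, 08:00–08:10, 08:35–09:15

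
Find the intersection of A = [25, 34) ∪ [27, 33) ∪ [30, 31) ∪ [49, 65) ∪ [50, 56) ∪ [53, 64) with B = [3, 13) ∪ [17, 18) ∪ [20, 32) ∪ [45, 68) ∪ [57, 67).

[25, 32) ∪ [49, 65)

First set merges to [25, 34), [49, 65).
Second set merges to [3, 13), [17, 18), [20, 32), [45, 68).
[25, 34) ∩ B → [25, 32).
[49, 65) ∩ B → [49, 65).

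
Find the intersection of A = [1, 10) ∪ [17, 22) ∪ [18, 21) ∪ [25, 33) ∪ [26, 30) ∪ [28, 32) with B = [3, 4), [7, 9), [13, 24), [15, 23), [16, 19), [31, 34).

[3, 4) ∪ [7, 9) ∪ [17, 22) ∪ [31, 33)

A, merged: [1, 10), [17, 22), [25, 33).
B, merged: [3, 4), [7, 9), [13, 24), [31, 34).
[1, 10) overlaps B on [3, 4), [7, 9).
[17, 22) overlaps B on [17, 22).
[25, 33) overlaps B on [31, 33).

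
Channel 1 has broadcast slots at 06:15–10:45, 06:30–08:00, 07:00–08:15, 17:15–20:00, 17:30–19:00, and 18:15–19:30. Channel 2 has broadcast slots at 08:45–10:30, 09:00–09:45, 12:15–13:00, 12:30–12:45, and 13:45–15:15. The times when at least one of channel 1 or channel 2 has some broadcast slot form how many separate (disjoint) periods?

4

A, merged: 06:15–10:45, 17:15–20:00.
B, merged: 08:45–10:30, 12:15–13:00, 13:45–15:15.
A ∪ B = 06:15–10:45, 12:15–13:00, 13:45–15:15, 17:15–20:00.
That is 4 disjoint pieces.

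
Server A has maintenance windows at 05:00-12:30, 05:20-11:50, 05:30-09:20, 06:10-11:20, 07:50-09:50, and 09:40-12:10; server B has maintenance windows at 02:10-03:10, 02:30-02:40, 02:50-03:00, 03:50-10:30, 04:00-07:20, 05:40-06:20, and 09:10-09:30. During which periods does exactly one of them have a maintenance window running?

02:10-03:10, 03:50-05:00, 10:30-12:30

A, merged: 05:00-12:30.
B, merged: 02:10-03:10, 03:50-10:30.
A \ B = 10:30-12:30.
B \ A = 02:10-03:10, 03:50-05:00.
Union of the two gives the symmetric difference.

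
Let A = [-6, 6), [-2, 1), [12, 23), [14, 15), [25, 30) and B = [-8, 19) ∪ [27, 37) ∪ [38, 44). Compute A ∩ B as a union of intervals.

Merge the first list: [-6, 6), [12, 23), [25, 30).
[-6, 6) meets the second set on [-6, 6).
[12, 23) meets the second set on [12, 19).
[25, 30) meets the second set on [27, 30).

[-6, 6) ∪ [12, 19) ∪ [27, 30)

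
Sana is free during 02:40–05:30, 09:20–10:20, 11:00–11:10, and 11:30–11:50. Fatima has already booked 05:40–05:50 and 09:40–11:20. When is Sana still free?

02:40-05:30, 09:20-09:40, 11:30-11:50

02:40-05:30: nothing removed.
09:20-10:20 \ B = 09:20-09:40.
11:00-11:10: entirely removed.
11:30-11:50: nothing removed.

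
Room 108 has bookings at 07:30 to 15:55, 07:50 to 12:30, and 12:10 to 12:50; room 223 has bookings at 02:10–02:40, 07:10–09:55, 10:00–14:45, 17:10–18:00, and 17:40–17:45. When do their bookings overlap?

07:30–09:55, 10:00–14:45

Merge the first list: 07:30–15:55.
Merge the second list: 02:10–02:40, 07:10–09:55, 10:00–14:45, 17:10–18:00.
07:30–15:55 overlaps B on 07:30–09:55, 10:00–14:45.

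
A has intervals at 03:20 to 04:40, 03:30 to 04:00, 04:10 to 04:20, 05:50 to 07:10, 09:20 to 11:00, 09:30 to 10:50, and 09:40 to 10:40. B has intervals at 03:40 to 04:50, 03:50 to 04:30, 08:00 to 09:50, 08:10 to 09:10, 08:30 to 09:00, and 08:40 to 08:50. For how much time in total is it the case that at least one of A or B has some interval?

First set merges to 03:20-04:40, 05:50-07:10, 09:20-11:00.
Second set merges to 03:40-04:50, 08:00-09:50.
A ∪ B = 03:20-04:50, 05:50-07:10, 08:00-11:00.
Total: 1 h 30 min + 1 h 20 min + 3 h = 5 h 50 min.

5 h 50 min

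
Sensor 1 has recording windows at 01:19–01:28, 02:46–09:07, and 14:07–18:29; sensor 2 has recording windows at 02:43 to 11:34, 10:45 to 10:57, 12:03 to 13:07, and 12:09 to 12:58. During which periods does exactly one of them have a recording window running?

01:19–01:28, 02:43–02:46, 09:07–11:34, 12:03–13:07, 14:07–18:29

Merge the second list: 02:43–11:34, 12:03–13:07.
A \ B = 01:19–01:28, 14:07–18:29.
B \ A = 02:43–02:46, 09:07–11:34, 12:03–13:07.
Union of the two gives the symmetric difference.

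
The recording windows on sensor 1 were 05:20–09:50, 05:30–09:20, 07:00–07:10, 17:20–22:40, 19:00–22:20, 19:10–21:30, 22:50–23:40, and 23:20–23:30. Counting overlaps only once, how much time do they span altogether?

Merged: 05:20-09:50, 17:20-22:40, 22:50-23:40.
Lengths: 4 h 30 min + 5 h 20 min + 50 min = 10 h 40 min.

10 h 40 min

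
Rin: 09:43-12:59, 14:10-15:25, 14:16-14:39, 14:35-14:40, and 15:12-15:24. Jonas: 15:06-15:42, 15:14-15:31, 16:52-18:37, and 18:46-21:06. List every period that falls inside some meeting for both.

First set merges to 09:43-12:59, 14:10-15:25.
Second set merges to 15:06-15:42, 16:52-18:37, 18:46-21:06.
09:43-12:59 falls entirely outside B.
14:10-15:25 overlaps B on 15:06-15:25.

15:06-15:25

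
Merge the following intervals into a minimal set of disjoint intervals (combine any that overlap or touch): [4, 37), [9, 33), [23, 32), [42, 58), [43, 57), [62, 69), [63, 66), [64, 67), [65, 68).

[9, 33) overlaps/touches [4, 37) → extend to [4, 37).
[23, 32) overlaps/touches [4, 37) → extend to [4, 37).
[42, 58) is disjoint → start new block.
[43, 57) overlaps/touches [42, 58) → extend to [42, 58).
[62, 69) is disjoint → start new block.
[63, 66) overlaps/touches [62, 69) → extend to [62, 69).
[64, 67) overlaps/touches [62, 69) → extend to [62, 69).
[65, 68) overlaps/touches [62, 69) → extend to [62, 69).

[4, 37) ∪ [42, 58) ∪ [62, 69)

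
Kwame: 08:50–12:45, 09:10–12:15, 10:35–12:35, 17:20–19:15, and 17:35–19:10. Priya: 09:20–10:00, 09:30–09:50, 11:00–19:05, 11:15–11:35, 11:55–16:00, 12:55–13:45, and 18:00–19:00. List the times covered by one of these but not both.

08:50-09:20, 10:00-11:00, 12:45-17:20, 19:05-19:15

Merge the first list: 08:50-12:45, 17:20-19:15.
Merge the second list: 09:20-10:00, 11:00-19:05.
A but not B: 08:50-09:20, 10:00-11:00, 19:05-19:15.
B but not A: 12:45-17:20.
Combining gives A △ B.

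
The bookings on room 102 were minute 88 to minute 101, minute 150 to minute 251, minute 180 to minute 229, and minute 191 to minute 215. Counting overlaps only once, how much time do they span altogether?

114 minutes

Merged: minute 88 to minute 101, minute 150 to minute 251.
Lengths: 13 minutes + 101 minutes = 114 minutes.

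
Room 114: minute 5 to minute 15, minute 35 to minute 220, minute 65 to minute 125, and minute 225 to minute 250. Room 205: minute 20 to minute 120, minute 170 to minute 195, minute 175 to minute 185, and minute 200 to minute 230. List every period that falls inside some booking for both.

minute 35 to minute 120, minute 170 to minute 195, minute 200 to minute 220, minute 225 to minute 230

Merge the first list: minute 5 to minute 15, minute 35 to minute 220, minute 225 to minute 250.
Merge the second list: minute 20 to minute 120, minute 170 to minute 195, minute 200 to minute 230.
minute 5 to minute 15: no overlap with the second set.
minute 35 to minute 220 meets the second set on minute 35 to minute 120, minute 170 to minute 195, minute 200 to minute 220.
minute 225 to minute 250 meets the second set on minute 225 to minute 230.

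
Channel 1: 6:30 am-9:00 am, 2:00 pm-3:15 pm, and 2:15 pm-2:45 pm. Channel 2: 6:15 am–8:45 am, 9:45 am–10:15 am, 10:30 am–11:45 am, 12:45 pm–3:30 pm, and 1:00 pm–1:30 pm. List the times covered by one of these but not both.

A, merged: 6:30 am–9:00 am, 2:00 pm–3:15 pm.
B, merged: 6:15 am–8:45 am, 9:45 am–10:15 am, 10:30 am–11:45 am, 12:45 pm–3:30 pm.
A but not B: 8:45 am–9:00 am.
B but not A: 6:15 am–6:30 am, 9:45 am–10:15 am, 10:30 am–11:45 am, 12:45 pm–2:00 pm, 3:15 pm–3:30 pm.
Combining gives A △ B.

6:15 am–6:30 am, 8:45 am–9:00 am, 9:45 am–10:15 am, 10:30 am–11:45 am, 12:45 pm–2:00 pm, 3:15 pm–3:30 pm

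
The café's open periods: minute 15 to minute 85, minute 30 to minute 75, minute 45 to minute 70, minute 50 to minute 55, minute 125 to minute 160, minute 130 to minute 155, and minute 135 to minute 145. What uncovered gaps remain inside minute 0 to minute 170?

minute 0 to minute 15, minute 85 to minute 125, minute 160 to minute 170

After merging, the occupied span is minute 15 to minute 85, minute 125 to minute 160.
Uncovered inside minute 0 to minute 170: minute 0 to minute 15, minute 85 to minute 125, minute 160 to minute 170.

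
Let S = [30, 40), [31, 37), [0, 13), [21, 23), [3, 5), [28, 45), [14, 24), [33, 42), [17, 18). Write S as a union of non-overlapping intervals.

[0, 13) ∪ [14, 24) ∪ [28, 45)

Sort by start: [0, 13), [3, 5), [14, 24), [17, 18), [21, 23), [28, 45), [30, 40), [31, 37), [33, 42).
[3, 5) overlaps/touches [0, 13) → extend to [0, 13).
[14, 24) is disjoint → start new block.
[17, 18) overlaps/touches [14, 24) → extend to [14, 24).
[21, 23) overlaps/touches [14, 24) → extend to [14, 24).
[28, 45) is disjoint → start new block.
[30, 40) overlaps/touches [28, 45) → extend to [28, 45).
[31, 37) overlaps/touches [28, 45) → extend to [28, 45).
[33, 42) overlaps/touches [28, 45) → extend to [28, 45).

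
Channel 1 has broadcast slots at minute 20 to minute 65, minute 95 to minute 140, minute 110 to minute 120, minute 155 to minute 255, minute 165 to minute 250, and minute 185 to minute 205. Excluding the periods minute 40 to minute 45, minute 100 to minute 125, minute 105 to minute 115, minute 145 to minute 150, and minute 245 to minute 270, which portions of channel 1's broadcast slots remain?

minute 20 to minute 40, minute 45 to minute 65, minute 95 to minute 100, minute 125 to minute 140, minute 155 to minute 245

First set merges to minute 20 to minute 65, minute 95 to minute 140, minute 155 to minute 255.
Second set merges to minute 40 to minute 45, minute 100 to minute 125, minute 145 to minute 150, minute 245 to minute 270.
minute 20 to minute 65 with B removed leaves minute 20 to minute 40, minute 45 to minute 65.
minute 95 to minute 140 with B removed leaves minute 95 to minute 100, minute 125 to minute 140.
minute 155 to minute 255 with B removed leaves minute 155 to minute 245.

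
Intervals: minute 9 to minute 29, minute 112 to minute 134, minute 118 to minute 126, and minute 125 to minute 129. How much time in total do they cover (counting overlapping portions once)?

Merged: minute 9 to minute 29, minute 112 to minute 134.
Lengths: 20 minutes + 22 minutes = 42 minutes.

42 minutes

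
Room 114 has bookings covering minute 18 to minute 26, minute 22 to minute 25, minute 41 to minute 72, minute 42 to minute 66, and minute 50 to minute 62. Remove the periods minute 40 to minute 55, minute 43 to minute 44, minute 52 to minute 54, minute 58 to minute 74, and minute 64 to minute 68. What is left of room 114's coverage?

minute 18 to minute 26, minute 55 to minute 58

A, merged: minute 18 to minute 26, minute 41 to minute 72.
B, merged: minute 40 to minute 55, minute 58 to minute 74.
minute 18 to minute 26 is untouched.
minute 41 to minute 72 with B removed leaves minute 55 to minute 58.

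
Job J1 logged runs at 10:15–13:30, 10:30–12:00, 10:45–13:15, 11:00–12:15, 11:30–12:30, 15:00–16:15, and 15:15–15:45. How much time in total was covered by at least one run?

4 h 30 min

Merged: 10:15–13:30, 15:00–16:15.
Lengths: 3 h 15 min + 1 h 15 min = 4 h 30 min.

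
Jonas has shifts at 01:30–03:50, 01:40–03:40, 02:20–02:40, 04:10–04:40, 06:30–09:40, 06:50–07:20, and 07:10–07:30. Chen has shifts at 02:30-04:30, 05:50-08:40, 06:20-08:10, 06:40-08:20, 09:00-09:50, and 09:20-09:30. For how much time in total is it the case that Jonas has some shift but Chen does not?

Merge the first list: 01:30-03:50, 04:10-04:40, 06:30-09:40.
Merge the second list: 02:30-04:30, 05:50-08:40, 09:00-09:50.
A \ B = 01:30-02:30, 04:30-04:40, 08:40-09:00.
Total: 1 h + 10 min + 20 min = 1 h 30 min.

1 h 30 min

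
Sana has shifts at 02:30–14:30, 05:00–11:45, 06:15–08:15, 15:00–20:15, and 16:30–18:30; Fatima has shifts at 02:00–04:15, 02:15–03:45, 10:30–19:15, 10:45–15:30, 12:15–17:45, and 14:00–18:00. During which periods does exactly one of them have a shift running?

02:00–02:30, 04:15–10:30, 14:30–15:00, 19:15–20:15

A, merged: 02:30–14:30, 15:00–20:15.
B, merged: 02:00–04:15, 10:30–19:15.
A \ B = 04:15–10:30, 19:15–20:15.
B \ A = 02:00–02:30, 14:30–15:00.
Union of the two gives the symmetric difference.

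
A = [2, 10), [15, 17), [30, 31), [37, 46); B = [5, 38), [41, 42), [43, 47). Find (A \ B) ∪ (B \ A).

[2, 5) ∪ [10, 15) ∪ [17, 30) ∪ [31, 37) ∪ [38, 41) ∪ [42, 43) ∪ [46, 47)

A \ B = [2, 5), [38, 41), [42, 43).
B \ A = [10, 15), [17, 30), [31, 37), [46, 47).
Union of the two gives the symmetric difference.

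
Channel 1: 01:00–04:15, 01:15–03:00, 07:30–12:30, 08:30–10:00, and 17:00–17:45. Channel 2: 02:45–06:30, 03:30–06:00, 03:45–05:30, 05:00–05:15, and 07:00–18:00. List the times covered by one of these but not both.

01:00–02:45, 04:15–06:30, 07:00–07:30, 12:30–17:00, 17:45–18:00

A, merged: 01:00–04:15, 07:30–12:30, 17:00–17:45.
B, merged: 02:45–06:30, 07:00–18:00.
A but not B: 01:00–02:45.
B but not A: 04:15–06:30, 07:00–07:30, 12:30–17:00, 17:45–18:00.
Combining gives A △ B.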